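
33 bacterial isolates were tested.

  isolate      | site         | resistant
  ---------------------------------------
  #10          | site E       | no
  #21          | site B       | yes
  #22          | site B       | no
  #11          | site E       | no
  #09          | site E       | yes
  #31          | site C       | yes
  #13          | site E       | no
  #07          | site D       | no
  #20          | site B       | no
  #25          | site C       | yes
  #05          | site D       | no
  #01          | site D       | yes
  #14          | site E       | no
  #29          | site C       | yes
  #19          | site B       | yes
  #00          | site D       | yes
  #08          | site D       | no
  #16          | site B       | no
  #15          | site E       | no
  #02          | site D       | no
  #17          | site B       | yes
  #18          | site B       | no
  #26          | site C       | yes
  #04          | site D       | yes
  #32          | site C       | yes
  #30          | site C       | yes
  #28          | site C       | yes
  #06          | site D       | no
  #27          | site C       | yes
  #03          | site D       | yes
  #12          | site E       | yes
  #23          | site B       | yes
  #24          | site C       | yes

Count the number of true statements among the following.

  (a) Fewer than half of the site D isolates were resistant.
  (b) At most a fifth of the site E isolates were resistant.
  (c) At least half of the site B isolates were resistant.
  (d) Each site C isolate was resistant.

3

(a) site D: |A| = 9, |A ∩ B| = 4; needs |A ∩ B| < |A ∖ B| — true.
(b) site E: |A| = 7, |A ∩ B| = 2; needs |A ∩ B| / |A| ≤ 1/5 — false.
(c) site B: |A| = 8, |A ∩ B| = 4; needs |A ∩ B| ≥ |A ∖ B| — true.
(d) site C: |A| = 9, |A ∩ B| = 9; needs A ⊆ B, i.e. every element of A is in B (|A ∖ B| = 0) — true.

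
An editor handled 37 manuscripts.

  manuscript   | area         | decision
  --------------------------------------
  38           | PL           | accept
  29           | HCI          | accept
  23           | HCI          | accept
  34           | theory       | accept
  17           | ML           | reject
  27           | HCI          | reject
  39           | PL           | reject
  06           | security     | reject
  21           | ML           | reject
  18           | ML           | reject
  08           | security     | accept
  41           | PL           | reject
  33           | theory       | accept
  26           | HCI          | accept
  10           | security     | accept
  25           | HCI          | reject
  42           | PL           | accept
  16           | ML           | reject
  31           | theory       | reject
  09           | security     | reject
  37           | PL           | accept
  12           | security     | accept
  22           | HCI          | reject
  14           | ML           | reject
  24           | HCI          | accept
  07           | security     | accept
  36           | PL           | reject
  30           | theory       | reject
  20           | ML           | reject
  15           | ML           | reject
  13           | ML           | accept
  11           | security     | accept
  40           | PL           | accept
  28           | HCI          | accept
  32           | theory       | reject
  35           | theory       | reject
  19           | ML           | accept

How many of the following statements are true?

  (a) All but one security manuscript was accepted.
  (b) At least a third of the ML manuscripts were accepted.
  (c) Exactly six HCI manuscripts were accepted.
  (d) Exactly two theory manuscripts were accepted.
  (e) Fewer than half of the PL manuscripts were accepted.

(a) security: |A| = 7, |A ∩ B| = 5; needs |A ∖ B| = 1 — false.
(b) ML: |A| = 9, |A ∩ B| = 2; needs |A ∩ B| / |A| ≥ 1/3 — false.
(c) HCI: |A| = 8, |A ∩ B| = 5; needs |A ∩ B| = 6 — false.
(d) theory: |A| = 6, |A ∩ B| = 2; needs |A ∩ B| = 2 — true.
(e) PL: |A| = 7, |A ∩ B| = 4; needs |A ∩ B| < |A ∖ B| — false.

1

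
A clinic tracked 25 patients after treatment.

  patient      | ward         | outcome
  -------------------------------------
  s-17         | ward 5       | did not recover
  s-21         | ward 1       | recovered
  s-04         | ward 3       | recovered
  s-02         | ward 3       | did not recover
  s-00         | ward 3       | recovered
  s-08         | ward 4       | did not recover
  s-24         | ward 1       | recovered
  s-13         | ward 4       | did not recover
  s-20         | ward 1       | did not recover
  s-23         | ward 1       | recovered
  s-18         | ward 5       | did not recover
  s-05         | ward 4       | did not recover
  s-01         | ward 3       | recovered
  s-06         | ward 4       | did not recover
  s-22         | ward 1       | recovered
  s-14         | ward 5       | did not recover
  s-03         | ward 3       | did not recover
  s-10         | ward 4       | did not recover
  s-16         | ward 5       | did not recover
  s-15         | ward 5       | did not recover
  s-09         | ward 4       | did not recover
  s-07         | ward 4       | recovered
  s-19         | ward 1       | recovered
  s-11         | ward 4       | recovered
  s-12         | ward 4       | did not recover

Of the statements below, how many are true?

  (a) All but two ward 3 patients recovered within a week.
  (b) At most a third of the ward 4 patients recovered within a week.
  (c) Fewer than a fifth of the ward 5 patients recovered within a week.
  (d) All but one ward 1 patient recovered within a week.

(a) ward 3: |A| = 5, |A ∩ B| = 3; needs |A ∖ B| = 2 — true.
(b) ward 4: |A| = 9, |A ∩ B| = 2; needs |A ∩ B| / |A| ≤ 1/3 — true.
(c) ward 5: |A| = 5, |A ∩ B| = 0; needs |A ∩ B| / |A| < 1/5 — true.
(d) ward 1: |A| = 6, |A ∩ B| = 5; needs |A ∖ B| = 1 — true.

4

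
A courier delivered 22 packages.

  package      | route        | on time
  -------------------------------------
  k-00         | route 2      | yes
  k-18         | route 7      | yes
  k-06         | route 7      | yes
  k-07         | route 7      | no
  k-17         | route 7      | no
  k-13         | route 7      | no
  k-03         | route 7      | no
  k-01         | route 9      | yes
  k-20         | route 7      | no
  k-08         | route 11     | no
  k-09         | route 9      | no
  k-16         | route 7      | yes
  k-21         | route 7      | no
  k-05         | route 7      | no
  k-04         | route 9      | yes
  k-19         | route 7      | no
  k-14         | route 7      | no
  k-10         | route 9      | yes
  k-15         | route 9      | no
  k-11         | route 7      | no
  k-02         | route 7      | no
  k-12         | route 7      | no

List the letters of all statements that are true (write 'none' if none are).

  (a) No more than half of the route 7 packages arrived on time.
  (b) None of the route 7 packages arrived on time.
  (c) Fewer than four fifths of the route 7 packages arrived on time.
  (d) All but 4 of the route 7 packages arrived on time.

|A| = 15, |A ∩ B| = 3, |A ∖ B| = 12.
(a) |A ∩ B| ≤ |A ∖ B|: holds.
(b) A ∩ B = ∅ (|A ∩ B| = 0): fails.
(c) |A ∩ B| / |A| < 4/5: holds.
(d) |A ∖ B| = 4: fails.

(a), (c)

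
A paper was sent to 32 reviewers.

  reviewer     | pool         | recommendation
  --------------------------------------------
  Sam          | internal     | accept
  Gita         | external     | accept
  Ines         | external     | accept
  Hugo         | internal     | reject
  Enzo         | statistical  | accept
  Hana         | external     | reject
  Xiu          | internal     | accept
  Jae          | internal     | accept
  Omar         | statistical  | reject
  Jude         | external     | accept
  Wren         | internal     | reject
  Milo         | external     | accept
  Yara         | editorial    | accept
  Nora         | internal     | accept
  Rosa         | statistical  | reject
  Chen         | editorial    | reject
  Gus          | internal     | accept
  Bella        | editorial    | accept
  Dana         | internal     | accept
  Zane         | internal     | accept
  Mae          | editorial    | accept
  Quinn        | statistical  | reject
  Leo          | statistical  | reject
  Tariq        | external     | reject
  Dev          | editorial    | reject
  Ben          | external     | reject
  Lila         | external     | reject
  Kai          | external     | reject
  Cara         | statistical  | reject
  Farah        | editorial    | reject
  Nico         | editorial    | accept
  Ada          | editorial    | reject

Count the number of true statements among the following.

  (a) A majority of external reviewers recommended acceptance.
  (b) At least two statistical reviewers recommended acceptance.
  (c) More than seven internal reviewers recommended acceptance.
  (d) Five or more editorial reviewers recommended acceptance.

(a) external: |A| = 9, |A ∩ B| = 4; needs |A ∩ B| > |A ∖ B| — false.
(b) statistical: |A| = 6, |A ∩ B| = 1; needs |A ∩ B| ≥ 2 — false.
(c) internal: |A| = 9, |A ∩ B| = 7; needs |A ∩ B| > 7 — false.
(d) editorial: |A| = 8, |A ∩ B| = 4; needs |A ∩ B| ≥ 5 — false.

0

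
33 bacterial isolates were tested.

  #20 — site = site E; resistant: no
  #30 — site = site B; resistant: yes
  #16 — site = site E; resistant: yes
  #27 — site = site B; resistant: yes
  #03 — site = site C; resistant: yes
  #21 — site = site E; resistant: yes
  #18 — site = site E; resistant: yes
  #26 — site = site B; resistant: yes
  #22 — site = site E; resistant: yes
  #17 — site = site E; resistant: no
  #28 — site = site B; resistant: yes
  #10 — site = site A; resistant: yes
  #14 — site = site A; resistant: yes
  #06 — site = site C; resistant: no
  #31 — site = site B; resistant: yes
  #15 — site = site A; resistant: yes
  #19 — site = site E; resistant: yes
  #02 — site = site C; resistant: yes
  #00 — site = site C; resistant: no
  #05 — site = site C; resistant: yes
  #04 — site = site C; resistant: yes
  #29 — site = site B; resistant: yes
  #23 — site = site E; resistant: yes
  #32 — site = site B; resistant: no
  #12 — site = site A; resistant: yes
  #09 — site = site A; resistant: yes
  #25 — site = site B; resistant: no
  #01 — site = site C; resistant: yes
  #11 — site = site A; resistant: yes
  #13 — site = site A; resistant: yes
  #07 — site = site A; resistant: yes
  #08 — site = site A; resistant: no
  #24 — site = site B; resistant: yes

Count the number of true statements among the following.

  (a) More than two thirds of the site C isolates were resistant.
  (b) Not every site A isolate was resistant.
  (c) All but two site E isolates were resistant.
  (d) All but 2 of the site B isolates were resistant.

4

(a) site C: |A| = 7, |A ∩ B| = 5; needs |A ∩ B| / |A| > 2/3 — true.
(b) site A: |A| = 9, |A ∩ B| = 8; needs A ⊄ B (|A ∖ B| ≥ 1) — true.
(c) site E: |A| = 8, |A ∩ B| = 6; needs |A ∖ B| = 2 — true.
(d) site B: |A| = 9, |A ∩ B| = 7; needs |A ∖ B| = 2 — true.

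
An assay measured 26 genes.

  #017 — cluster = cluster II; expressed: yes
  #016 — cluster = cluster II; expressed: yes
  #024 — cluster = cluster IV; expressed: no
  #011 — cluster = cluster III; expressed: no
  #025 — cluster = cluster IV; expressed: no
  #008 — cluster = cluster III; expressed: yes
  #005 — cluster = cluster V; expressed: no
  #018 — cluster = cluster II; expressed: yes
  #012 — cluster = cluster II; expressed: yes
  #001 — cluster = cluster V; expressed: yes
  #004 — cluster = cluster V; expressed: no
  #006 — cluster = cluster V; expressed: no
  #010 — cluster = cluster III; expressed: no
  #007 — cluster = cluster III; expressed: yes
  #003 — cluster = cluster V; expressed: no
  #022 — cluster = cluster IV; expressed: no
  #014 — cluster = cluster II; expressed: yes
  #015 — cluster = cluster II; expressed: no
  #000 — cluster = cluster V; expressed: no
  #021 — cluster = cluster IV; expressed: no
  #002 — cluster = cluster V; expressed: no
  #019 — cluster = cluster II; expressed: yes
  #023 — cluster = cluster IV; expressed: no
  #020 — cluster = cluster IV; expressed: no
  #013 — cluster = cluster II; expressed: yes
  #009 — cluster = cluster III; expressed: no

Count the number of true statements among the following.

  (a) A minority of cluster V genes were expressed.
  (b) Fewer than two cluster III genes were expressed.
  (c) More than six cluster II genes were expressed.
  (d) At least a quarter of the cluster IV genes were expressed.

(a) cluster V: |A| = 7, |A ∩ B| = 1; needs |A ∩ B| < |A ∖ B| — true.
(b) cluster III: |A| = 5, |A ∩ B| = 2; needs |A ∩ B| < 2 — false.
(c) cluster II: |A| = 8, |A ∩ B| = 7; needs |A ∩ B| > 6 — true.
(d) cluster IV: |A| = 6, |A ∩ B| = 0; needs |A ∩ B| / |A| ≥ 1/4 — false.

2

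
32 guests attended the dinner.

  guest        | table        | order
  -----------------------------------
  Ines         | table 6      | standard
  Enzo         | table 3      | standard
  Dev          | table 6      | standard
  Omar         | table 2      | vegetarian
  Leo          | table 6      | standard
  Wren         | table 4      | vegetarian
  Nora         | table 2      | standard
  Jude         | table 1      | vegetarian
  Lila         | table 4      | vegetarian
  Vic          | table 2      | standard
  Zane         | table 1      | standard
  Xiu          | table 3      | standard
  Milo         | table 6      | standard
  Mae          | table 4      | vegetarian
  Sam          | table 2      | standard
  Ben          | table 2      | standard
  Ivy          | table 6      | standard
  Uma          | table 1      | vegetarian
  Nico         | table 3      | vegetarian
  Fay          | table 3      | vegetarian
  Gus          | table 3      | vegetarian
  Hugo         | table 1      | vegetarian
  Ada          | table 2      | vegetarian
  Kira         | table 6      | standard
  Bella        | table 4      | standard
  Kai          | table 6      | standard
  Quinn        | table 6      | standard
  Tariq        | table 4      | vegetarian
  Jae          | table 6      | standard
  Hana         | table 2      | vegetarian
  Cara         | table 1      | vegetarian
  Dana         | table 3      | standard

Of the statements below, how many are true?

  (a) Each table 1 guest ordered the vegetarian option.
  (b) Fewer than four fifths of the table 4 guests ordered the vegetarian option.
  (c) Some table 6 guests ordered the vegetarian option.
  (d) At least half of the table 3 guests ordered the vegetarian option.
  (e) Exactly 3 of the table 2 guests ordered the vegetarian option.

2

(a) table 1: |A| = 5, |A ∩ B| = 4; needs A ⊆ B, i.e. every element of A is in B (|A ∖ B| = 0) — false.
(b) table 4: |A| = 5, |A ∩ B| = 4; needs |A ∩ B| / |A| < 4/5 — false.
(c) table 6: |A| = 9, |A ∩ B| = 0; needs A ∩ B ≠ ∅ (|A ∩ B| ≥ 1) — false.
(d) table 3: |A| = 6, |A ∩ B| = 3; needs |A ∩ B| ≥ |A ∖ B| — true.
(e) table 2: |A| = 7, |A ∩ B| = 3; needs |A ∩ B| = 3 — true.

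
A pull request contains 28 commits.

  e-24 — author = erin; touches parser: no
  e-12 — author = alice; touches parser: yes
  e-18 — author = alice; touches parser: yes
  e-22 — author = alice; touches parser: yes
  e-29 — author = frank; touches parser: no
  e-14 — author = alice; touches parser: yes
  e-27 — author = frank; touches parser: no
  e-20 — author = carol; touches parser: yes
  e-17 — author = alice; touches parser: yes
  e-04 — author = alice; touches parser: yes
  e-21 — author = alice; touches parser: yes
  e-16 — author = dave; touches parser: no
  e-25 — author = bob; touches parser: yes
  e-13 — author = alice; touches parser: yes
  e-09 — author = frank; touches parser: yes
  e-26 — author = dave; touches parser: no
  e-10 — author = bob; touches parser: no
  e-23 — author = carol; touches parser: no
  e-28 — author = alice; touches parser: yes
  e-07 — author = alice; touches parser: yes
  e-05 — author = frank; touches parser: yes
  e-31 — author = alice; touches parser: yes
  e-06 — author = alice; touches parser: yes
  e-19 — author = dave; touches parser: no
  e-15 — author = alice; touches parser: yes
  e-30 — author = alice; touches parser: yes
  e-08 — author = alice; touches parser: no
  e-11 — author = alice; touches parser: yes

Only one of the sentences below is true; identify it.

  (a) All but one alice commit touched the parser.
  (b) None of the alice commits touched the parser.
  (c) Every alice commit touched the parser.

(a)

|A| = 16, |A ∩ B| = 15, |A ∖ B| = 1.
(a) requires |A ∖ B| = 1: true.
(b) requires A ∩ B = ∅ (|A ∩ B| = 0): false.
(c) requires A ⊆ B, i.e. every element of A is in B (|A ∖ B| = 0): false.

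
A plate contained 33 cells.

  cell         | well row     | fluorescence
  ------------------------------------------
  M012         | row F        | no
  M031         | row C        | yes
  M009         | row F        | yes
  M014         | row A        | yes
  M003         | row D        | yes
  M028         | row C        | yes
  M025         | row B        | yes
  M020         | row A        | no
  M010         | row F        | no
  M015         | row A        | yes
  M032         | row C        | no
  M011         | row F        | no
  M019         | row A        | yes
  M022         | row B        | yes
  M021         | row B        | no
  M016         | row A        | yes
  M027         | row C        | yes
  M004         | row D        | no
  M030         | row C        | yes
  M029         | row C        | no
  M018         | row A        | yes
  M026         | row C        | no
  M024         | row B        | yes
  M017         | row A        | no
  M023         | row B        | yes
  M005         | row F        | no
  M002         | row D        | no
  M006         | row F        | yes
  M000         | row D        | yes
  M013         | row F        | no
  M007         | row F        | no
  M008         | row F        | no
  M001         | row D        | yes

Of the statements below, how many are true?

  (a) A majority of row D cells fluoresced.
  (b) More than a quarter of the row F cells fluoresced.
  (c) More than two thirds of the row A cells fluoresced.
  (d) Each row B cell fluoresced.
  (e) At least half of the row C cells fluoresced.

3

(a) row D: |A| = 5, |A ∩ B| = 3; needs |A ∩ B| > |A ∖ B| — true.
(b) row F: |A| = 9, |A ∩ B| = 2; needs |A ∩ B| / |A| > 1/4 — false.
(c) row A: |A| = 7, |A ∩ B| = 5; needs |A ∩ B| / |A| > 2/3 — true.
(d) row B: |A| = 5, |A ∩ B| = 4; needs A ⊆ B, i.e. every element of A is in B (|A ∖ B| = 0) — false.
(e) row C: |A| = 7, |A ∩ B| = 4; needs |A ∩ B| ≥ |A ∖ B| — true.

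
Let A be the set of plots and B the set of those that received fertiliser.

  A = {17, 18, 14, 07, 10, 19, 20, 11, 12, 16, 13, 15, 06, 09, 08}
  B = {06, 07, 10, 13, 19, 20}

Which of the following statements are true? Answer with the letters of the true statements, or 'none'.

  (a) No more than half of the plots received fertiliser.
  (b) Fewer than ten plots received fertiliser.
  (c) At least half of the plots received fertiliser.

(a), (b)

|A| = 15, |A ∩ B| = 6, |A ∖ B| = 9.
(a) |A ∩ B| ≤ |A ∖ B|: holds.
(b) |A ∩ B| < 10: holds.
(c) |A ∩ B| ≥ |A ∖ B|: fails.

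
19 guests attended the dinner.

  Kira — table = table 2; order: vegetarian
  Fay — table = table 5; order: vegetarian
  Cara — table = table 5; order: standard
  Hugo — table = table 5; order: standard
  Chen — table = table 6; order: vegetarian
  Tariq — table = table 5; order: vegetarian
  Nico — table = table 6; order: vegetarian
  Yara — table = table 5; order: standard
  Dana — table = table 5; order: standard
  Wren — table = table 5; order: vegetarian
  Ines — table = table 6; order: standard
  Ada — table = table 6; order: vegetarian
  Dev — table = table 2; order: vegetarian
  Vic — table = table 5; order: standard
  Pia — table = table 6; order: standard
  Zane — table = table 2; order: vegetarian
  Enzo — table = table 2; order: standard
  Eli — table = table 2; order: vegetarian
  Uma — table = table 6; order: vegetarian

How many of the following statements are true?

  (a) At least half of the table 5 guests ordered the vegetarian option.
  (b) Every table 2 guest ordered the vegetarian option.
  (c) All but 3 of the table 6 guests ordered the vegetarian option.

0

(a) table 5: |A| = 8, |A ∩ B| = 3; needs |A ∩ B| ≥ |A ∖ B| — false.
(b) table 2: |A| = 5, |A ∩ B| = 4; needs A ⊆ B, i.e. every element of A is in B (|A ∖ B| = 0) — false.
(c) table 6: |A| = 6, |A ∩ B| = 4; needs |A ∖ B| = 3 — false.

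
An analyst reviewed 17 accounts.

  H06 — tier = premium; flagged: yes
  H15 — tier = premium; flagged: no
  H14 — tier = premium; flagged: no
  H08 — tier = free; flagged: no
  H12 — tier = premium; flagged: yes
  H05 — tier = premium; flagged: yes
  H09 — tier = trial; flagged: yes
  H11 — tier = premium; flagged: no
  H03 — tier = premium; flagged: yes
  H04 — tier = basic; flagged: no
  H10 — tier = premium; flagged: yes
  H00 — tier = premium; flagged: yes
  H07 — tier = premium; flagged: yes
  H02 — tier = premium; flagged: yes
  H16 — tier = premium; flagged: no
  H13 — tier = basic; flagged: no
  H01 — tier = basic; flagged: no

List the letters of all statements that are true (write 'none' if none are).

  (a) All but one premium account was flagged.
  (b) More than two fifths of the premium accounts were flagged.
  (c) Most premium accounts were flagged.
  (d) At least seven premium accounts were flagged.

(b), (c), (d)

|A| = 12, |A ∩ B| = 8, |A ∖ B| = 4.
(a) |A ∖ B| = 1: fails.
(b) |A ∩ B| / |A| > 2/5: holds.
(c) |A ∩ B| > |A ∖ B|: holds.
(d) |A ∩ B| ≥ 7: holds.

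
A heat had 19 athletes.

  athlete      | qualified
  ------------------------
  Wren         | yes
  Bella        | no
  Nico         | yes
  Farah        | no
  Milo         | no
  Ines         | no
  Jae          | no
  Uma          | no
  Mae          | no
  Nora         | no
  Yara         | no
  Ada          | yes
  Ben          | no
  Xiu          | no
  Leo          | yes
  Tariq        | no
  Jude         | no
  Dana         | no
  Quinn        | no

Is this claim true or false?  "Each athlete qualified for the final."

Truth condition: A ⊆ B, i.e. every element of A is in B (|A ∖ B| = 0).
|A| = 19, |A ∩ B| = 4, |A ∖ B| = 15.
So the statement is false.

False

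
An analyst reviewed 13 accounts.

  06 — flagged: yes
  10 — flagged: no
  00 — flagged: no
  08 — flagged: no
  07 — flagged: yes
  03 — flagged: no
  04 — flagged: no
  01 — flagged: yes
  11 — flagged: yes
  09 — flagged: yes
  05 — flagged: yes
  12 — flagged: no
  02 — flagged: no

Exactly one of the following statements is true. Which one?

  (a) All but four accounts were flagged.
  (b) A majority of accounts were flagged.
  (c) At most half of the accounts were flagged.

|A| = 13, |A ∩ B| = 6, |A ∖ B| = 7.
(a) requires |A ∖ B| = 4: false.
(b) requires |A ∩ B| > |A ∖ B|: false.
(c) requires |A ∩ B| ≤ |A ∖ B|: true.

(c)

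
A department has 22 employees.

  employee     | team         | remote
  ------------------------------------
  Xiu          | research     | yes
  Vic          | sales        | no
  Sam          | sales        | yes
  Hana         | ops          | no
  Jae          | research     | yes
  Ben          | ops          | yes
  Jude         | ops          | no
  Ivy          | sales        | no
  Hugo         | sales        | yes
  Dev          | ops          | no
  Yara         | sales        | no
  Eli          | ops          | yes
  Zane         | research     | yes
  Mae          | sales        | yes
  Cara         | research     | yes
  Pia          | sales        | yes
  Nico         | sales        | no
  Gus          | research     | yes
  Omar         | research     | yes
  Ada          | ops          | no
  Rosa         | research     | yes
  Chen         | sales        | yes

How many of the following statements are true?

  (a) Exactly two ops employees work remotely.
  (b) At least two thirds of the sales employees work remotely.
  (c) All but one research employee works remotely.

(a) ops: |A| = 6, |A ∩ B| = 2; needs |A ∩ B| = 2 — true.
(b) sales: |A| = 9, |A ∩ B| = 5; needs |A ∩ B| / |A| ≥ 2/3 — false.
(c) research: |A| = 7, |A ∩ B| = 7; needs |A ∖ B| = 1 — false.

1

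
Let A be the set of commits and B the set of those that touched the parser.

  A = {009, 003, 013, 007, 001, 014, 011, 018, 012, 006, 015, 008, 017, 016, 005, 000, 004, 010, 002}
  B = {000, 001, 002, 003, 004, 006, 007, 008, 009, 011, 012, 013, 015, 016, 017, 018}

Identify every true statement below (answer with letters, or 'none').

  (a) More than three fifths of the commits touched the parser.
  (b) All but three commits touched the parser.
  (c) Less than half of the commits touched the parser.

(a), (b)

|A| = 19, |A ∩ B| = 16, |A ∖ B| = 3.
(a) |A ∩ B| / |A| > 3/5: holds.
(b) |A ∖ B| = 3: holds.
(c) |A ∩ B| < |A ∖ B|: fails.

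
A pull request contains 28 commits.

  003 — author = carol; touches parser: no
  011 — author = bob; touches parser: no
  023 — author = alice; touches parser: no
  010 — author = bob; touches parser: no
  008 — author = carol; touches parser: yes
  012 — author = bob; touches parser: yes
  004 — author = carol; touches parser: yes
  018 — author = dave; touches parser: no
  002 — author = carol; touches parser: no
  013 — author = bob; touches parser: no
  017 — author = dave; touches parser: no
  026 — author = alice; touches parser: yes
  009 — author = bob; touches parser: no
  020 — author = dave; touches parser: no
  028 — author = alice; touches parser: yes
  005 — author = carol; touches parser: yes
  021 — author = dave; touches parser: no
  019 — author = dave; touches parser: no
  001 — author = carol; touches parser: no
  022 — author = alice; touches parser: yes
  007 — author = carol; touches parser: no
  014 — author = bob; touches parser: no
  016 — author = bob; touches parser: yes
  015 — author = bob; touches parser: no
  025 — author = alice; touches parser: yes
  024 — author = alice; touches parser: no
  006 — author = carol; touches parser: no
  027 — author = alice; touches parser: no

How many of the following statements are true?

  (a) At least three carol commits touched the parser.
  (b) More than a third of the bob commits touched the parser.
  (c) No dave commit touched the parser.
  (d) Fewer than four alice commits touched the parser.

2

(a) carol: |A| = 8, |A ∩ B| = 3; needs |A ∩ B| ≥ 3 — true.
(b) bob: |A| = 8, |A ∩ B| = 2; needs |A ∩ B| / |A| > 1/3 — false.
(c) dave: |A| = 5, |A ∩ B| = 0; needs A ∩ B = ∅ (|A ∩ B| = 0) — true.
(d) alice: |A| = 7, |A ∩ B| = 4; needs |A ∩ B| < 4 — false.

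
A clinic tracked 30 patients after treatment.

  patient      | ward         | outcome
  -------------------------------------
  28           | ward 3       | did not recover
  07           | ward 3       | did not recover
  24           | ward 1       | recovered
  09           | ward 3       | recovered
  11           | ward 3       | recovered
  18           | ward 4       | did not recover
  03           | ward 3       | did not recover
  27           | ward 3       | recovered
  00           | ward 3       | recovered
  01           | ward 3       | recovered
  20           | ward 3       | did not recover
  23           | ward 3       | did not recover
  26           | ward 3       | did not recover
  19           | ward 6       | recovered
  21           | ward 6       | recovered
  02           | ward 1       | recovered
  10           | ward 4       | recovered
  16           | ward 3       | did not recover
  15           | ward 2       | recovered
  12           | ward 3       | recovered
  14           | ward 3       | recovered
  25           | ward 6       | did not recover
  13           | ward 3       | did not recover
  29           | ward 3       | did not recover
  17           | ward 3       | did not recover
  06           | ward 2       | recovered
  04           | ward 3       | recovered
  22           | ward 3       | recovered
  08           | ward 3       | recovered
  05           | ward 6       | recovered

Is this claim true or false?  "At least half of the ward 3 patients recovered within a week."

'At least half of the ward 3 patients recovered within a week' holds iff |A ∩ B| ≥ |A ∖ B|.
|A| = 20, |A ∩ B| = 10, |A ∖ B| = 10.
10 = 10, so the statement is true.

True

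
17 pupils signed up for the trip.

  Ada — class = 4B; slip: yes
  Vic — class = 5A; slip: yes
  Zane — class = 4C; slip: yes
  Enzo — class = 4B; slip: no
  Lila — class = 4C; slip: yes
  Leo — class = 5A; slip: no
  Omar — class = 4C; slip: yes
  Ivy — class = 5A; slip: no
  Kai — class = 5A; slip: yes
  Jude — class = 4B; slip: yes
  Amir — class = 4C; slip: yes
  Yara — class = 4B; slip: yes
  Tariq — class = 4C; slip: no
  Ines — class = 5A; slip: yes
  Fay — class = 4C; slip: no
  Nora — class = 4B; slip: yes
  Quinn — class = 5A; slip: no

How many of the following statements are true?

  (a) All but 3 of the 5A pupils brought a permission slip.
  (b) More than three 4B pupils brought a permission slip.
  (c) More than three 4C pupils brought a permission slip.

3

(a) 5A: |A| = 6, |A ∩ B| = 3; needs |A ∖ B| = 3 — true.
(b) 4B: |A| = 5, |A ∩ B| = 4; needs |A ∩ B| > 3 — true.
(c) 4C: |A| = 6, |A ∩ B| = 4; needs |A ∩ B| > 3 — true.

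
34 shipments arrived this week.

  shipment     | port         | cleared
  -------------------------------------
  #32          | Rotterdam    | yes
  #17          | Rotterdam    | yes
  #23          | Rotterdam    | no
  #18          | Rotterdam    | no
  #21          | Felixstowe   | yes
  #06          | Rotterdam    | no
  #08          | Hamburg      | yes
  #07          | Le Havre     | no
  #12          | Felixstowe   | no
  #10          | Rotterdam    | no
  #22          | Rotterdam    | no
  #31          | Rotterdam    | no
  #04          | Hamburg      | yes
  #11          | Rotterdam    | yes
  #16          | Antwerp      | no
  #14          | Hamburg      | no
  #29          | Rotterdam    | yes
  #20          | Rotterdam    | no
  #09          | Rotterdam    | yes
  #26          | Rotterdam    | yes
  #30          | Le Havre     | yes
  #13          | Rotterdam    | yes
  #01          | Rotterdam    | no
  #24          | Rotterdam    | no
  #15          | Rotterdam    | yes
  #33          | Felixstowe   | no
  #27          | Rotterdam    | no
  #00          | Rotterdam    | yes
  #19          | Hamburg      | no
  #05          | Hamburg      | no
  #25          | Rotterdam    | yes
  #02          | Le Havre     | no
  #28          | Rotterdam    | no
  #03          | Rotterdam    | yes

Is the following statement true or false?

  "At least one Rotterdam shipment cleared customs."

'At least one Rotterdam shipment cleared customs' holds iff A ∩ B ≠ ∅ (|A ∩ B| ≥ 1).
|A| = 22, |A ∩ B| = 11, |A ∖ B| = 11.
So the statement is true.

True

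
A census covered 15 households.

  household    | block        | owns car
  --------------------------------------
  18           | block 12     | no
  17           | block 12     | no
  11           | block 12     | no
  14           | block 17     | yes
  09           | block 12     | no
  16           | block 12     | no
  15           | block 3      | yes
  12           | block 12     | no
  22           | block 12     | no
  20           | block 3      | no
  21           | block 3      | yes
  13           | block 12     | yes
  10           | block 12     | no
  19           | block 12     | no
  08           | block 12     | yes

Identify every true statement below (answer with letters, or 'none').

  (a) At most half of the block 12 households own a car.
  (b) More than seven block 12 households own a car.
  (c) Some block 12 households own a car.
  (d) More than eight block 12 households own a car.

(a), (c)

|A| = 11, |A ∩ B| = 2, |A ∖ B| = 9.
(a) |A ∩ B| ≤ |A ∖ B|: holds.
(b) |A ∩ B| > 7: fails.
(c) A ∩ B ≠ ∅ (|A ∩ B| ≥ 1): holds.
(d) |A ∩ B| > 8: fails.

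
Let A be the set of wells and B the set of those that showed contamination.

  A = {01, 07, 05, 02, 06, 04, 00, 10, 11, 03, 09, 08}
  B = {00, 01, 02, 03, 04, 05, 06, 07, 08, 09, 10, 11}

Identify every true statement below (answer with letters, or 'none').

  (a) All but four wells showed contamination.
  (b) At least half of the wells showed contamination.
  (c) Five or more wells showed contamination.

|A| = 12, |A ∩ B| = 12, |A ∖ B| = 0.
(a) |A ∖ B| = 4: fails.
(b) |A ∩ B| ≥ |A ∖ B|: holds.
(c) |A ∩ B| ≥ 5: holds.

(b), (c)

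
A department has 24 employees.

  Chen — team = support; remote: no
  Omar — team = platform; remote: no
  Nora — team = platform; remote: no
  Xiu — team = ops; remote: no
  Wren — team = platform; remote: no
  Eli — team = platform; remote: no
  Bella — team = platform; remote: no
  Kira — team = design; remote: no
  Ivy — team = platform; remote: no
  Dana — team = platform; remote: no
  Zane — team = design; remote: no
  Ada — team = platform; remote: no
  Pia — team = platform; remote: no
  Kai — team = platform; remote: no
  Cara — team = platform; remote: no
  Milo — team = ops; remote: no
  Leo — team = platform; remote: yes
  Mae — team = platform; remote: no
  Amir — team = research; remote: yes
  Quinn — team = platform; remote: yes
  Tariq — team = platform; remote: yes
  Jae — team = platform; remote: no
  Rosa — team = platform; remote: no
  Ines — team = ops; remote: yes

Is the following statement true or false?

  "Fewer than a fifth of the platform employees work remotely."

True

The determiner here denotes the relation: |A ∩ B| / |A| < 1/5.
|A| = 17, |A ∩ B| = 3, |A ∖ B| = 14.
|A ∩ B|/|A| = 3/17, so the statement is true.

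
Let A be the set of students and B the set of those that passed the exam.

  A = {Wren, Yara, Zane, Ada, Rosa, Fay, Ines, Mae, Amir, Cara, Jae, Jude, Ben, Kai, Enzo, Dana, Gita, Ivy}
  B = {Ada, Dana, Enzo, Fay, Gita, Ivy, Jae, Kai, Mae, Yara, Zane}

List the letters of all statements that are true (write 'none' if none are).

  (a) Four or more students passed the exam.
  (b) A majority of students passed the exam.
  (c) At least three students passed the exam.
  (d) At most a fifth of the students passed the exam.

(a), (b), (c)

|A| = 18, |A ∩ B| = 11, |A ∖ B| = 7.
(a) |A ∩ B| ≥ 4: holds.
(b) |A ∩ B| > |A ∖ B|: holds.
(c) |A ∩ B| ≥ 3: holds.
(d) |A ∩ B| / |A| ≤ 1/5: fails.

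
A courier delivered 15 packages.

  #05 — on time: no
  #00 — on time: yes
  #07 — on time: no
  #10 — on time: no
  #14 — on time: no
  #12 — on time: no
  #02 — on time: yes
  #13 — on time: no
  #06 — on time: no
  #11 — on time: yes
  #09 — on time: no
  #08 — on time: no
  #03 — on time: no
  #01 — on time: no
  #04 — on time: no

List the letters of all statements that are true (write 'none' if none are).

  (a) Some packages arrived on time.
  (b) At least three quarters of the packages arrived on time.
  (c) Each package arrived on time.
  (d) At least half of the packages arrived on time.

|A| = 15, |A ∩ B| = 3, |A ∖ B| = 12.
(a) A ∩ B ≠ ∅ (|A ∩ B| ≥ 1): holds.
(b) |A ∩ B| / |A| ≥ 3/4: fails.
(c) A ⊆ B, i.e. every element of A is in B (|A ∖ B| = 0): fails.
(d) |A ∩ B| ≥ |A ∖ B|: fails.

(a)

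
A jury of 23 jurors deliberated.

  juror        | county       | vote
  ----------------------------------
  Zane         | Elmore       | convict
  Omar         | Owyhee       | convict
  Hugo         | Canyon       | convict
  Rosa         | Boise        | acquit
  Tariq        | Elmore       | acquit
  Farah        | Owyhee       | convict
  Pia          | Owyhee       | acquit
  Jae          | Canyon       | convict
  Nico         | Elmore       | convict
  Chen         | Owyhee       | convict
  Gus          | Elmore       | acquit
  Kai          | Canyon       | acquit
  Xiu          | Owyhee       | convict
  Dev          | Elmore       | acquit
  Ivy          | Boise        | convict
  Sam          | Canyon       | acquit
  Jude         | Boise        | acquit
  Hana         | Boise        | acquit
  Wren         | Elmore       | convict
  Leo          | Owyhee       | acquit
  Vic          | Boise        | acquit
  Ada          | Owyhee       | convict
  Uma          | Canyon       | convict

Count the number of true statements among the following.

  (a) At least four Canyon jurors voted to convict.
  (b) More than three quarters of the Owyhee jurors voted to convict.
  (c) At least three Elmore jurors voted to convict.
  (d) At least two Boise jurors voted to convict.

(a) Canyon: |A| = 5, |A ∩ B| = 3; needs |A ∩ B| ≥ 4 — false.
(b) Owyhee: |A| = 7, |A ∩ B| = 5; needs |A ∩ B| / |A| > 3/4 — false.
(c) Elmore: |A| = 6, |A ∩ B| = 3; needs |A ∩ B| ≥ 3 — true.
(d) Boise: |A| = 5, |A ∩ B| = 1; needs |A ∩ B| ≥ 2 — false.

1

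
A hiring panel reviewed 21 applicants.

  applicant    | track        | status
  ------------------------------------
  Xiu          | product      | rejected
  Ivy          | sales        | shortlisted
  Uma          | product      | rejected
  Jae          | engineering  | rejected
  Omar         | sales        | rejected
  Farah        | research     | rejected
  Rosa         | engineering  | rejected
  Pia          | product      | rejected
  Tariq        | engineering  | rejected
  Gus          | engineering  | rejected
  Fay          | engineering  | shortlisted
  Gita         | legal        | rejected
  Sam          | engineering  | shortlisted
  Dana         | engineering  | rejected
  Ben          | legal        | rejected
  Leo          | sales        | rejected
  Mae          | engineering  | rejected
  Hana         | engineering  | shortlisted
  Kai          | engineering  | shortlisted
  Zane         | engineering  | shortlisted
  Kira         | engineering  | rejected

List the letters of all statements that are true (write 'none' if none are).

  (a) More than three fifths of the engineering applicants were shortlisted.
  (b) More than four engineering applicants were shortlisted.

(b)

|A| = 12, |A ∩ B| = 5, |A ∖ B| = 7.
(a) |A ∩ B| / |A| > 3/5: fails.
(b) |A ∩ B| > 4: holds.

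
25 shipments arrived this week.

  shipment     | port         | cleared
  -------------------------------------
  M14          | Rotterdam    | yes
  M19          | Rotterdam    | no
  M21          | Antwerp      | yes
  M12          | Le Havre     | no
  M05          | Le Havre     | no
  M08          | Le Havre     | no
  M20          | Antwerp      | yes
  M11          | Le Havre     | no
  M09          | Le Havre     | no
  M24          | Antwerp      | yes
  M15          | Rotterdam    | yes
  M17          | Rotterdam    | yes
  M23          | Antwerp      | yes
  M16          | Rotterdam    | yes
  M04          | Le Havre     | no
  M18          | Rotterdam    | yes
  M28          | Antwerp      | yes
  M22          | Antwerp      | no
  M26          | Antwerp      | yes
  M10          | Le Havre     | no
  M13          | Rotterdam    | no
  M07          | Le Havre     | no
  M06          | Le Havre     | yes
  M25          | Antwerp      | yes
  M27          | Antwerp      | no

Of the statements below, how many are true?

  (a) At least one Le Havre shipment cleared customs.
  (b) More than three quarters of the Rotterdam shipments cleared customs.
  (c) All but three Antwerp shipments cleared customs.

(a) Le Havre: |A| = 9, |A ∩ B| = 1; needs A ∩ B ≠ ∅ (|A ∩ B| ≥ 1) — true.
(b) Rotterdam: |A| = 7, |A ∩ B| = 5; needs |A ∩ B| / |A| > 3/4 — false.
(c) Antwerp: |A| = 9, |A ∩ B| = 7; needs |A ∖ B| = 3 — false.

1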